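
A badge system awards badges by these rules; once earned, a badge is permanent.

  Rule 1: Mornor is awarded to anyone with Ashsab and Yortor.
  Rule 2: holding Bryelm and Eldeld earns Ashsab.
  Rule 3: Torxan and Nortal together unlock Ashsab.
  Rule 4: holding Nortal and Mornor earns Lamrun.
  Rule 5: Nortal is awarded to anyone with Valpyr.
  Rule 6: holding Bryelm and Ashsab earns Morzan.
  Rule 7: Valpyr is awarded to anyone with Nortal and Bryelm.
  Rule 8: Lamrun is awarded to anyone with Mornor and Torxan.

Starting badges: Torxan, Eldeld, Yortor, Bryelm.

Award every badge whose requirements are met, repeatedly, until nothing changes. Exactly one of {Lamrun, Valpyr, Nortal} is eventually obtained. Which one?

With Bryelm and Eldeld, Ashsab is earned (Rule 2).
With Ashsab and Yortor, Mornor is earned (Rule 1).
With Mornor and Torxan, Lamrun is earned (Rule 8).
Valpyr would need Nortal and Bryelm (Rule 7), but Nortal is never earned. Nortal would need Valpyr (Rule 5), but Valpyr is never earned.

Lamrun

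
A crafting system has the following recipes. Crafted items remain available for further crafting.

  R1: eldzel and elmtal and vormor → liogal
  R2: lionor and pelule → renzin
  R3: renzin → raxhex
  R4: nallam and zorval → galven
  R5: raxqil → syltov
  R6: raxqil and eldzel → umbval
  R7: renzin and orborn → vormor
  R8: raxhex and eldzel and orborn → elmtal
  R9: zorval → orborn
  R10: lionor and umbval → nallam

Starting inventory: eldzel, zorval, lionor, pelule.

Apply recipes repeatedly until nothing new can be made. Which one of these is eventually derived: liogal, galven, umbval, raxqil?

liogal

zorval → orborn (R9).
Using R2, lionor and pelule make renzin.
renzin and orborn → vormor (R7).
Using R3, renzin makes raxhex.
raxhex and eldzel and orborn → elmtal (R8).
eldzel and elmtal and vormor → liogal (R1).
galven would need nallam and zorval (R4), but nallam is never obtained. No rule produces raxqil, and it is not given. umbval would need raxqil and eldzel (R6), but raxqil is never obtained.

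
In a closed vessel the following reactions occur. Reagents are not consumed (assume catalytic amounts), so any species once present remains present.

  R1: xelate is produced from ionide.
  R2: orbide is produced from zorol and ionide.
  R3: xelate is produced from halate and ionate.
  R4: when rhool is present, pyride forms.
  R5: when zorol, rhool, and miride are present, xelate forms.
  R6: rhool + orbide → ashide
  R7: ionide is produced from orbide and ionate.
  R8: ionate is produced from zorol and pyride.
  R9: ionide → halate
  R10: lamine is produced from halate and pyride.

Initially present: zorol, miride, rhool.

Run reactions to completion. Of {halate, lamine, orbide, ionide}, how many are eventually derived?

0

halate would need ionide (R9), but ionide never forms.
lamine would need halate and pyride (R10), but halate never forms.
orbide would need zorol and ionide (R2), but ionide never forms.
ionide would need orbide and ionate (R7), but orbide never forms.
None of the 4 are reached.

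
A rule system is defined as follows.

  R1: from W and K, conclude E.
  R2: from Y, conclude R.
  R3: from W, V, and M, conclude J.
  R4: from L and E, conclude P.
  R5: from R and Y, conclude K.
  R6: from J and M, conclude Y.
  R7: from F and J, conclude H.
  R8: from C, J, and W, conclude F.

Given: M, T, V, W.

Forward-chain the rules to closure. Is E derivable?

W, V, and M hold, so J follows (R3).
J and M hold, so Y follows (R6).
From Y, R2 gives R.
R and Y hold, so K follows (R5).
From W and K, R1 gives E.

Yes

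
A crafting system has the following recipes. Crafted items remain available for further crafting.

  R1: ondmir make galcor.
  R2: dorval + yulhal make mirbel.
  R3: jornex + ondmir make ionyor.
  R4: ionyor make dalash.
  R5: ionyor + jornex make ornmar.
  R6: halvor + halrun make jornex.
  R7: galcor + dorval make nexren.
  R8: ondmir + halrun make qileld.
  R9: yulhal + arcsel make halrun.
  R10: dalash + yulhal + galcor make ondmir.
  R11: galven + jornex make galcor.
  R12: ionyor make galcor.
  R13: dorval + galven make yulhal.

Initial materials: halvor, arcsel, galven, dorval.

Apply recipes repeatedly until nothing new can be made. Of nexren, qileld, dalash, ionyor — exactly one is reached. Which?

nexren

Using R13, dorval and galven make yulhal.
yulhal + arcsel → halrun (R9).
Using R6, halvor and halrun make jornex.
galven + jornex → galcor (R11).
galcor + dorval → nexren (R7).
ionyor would need jornex and ondmir (R3), but ondmir is never obtained. dalash would need ionyor (R4), but ionyor is never obtained. qileld would need ondmir and halrun (R8), but ondmir is never obtained.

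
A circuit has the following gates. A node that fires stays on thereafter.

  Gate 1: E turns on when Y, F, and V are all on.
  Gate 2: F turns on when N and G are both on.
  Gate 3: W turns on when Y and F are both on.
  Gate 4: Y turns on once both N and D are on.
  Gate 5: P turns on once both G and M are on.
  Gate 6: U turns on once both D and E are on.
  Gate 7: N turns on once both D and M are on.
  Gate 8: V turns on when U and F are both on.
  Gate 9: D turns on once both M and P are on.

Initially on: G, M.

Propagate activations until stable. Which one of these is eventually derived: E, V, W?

G and M are on, so P turns on (Gate 5).
M and P are on, so D turns on (Gate 9).
Gate 7: D and M on → N on.
N and G are on, so F turns on (Gate 2).
Gate 4: N and D on → Y on.
Y and F are on, so W turns on (Gate 3).
E would need Y, F, and V (Gate 1), but V never turns on. V would need U and F (Gate 8), but U never turns on.

W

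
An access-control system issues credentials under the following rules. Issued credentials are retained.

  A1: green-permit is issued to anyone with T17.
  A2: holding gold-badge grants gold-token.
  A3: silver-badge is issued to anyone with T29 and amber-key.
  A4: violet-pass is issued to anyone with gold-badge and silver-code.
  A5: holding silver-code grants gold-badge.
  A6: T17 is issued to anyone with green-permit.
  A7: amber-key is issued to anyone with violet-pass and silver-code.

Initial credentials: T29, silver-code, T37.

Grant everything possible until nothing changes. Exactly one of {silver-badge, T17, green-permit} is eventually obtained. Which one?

Holding silver-code grants gold-badge (A5).
Holding gold-badge and silver-code grants violet-pass (A4).
Holding violet-pass and silver-code grants amber-key (A7).
Holding T29 and amber-key grants silver-badge (A3).
T17 would need green-permit (A6), but green-permit is never granted. green-permit would need T17 (A1), but T17 is never granted.

silver-badge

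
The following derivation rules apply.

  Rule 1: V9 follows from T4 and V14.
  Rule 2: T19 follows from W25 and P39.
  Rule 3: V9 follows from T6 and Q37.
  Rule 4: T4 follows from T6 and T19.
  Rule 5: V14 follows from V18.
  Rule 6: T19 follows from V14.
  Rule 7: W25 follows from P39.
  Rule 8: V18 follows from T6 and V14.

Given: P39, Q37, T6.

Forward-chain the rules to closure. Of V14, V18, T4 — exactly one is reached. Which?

From P39, Rule 7 gives W25.
From W25 and P39, Rule 2 gives T19.
T6 and T19 hold, so T4 follows (Rule 4).
V14 would need V18 (Rule 5), but V18 is never established. V18 would need T6 and V14 (Rule 8), but V14 is never established.

T4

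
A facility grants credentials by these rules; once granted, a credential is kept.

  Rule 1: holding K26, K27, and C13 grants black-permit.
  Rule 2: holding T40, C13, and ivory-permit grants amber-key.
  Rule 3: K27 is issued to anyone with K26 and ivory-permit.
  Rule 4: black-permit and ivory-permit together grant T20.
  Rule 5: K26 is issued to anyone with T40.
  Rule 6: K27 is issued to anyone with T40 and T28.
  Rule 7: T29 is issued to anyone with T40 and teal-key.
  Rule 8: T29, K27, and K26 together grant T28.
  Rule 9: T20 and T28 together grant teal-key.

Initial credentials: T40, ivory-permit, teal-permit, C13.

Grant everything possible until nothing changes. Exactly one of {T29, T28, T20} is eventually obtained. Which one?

T20

Holding T40 grants K26 (Rule 5).
Holding K26 and ivory-permit grants K27 (Rule 3).
Holding K26, K27, and C13 grants black-permit (Rule 1).
Holding black-permit and ivory-permit grants T20 (Rule 4).
T28 would need T29, K27, and K26 (Rule 8), but T29 is never granted. T29 would need T40 and teal-key (Rule 7), but teal-key is never granted.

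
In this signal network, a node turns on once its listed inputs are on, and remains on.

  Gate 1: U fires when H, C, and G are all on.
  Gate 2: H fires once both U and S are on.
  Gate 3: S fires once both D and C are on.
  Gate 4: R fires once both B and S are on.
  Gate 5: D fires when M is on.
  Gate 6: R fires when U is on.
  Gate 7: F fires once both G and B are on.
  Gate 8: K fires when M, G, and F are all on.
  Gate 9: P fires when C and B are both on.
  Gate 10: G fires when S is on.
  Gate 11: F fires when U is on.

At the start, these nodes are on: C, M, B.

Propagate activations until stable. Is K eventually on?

Gate 5: M on → D on.
Gate 3: D and C on → S on.
Gate 10: S on → G on.
G and B are on, so F fires (Gate 7).
Gate 8: M, G, and F on → K on.

Yes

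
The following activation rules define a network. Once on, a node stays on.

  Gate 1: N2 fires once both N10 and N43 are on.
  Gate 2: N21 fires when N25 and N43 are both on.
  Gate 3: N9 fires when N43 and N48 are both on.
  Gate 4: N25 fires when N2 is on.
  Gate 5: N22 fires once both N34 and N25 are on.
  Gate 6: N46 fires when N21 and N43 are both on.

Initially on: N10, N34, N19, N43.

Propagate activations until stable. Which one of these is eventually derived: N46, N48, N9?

N10 and N43 are on, so N2 fires (Gate 1).
Gate 4: N2 on → N25 on.
N25 and N43 are on, so N21 fires (Gate 2).
Gate 6: N21 and N43 on → N46 on.
No rule produces N48, and it is not given. N9 would need N43 and N48 (Gate 3), but N48 never turns on.

N46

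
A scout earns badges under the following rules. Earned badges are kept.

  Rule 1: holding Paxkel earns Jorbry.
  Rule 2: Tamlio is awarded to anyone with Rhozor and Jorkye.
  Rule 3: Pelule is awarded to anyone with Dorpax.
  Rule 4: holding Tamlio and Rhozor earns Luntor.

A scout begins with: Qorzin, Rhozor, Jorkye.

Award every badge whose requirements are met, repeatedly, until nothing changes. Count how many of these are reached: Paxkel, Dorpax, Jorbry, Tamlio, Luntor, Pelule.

With Rhozor and Jorkye, Tamlio is earned (Rule 2).
With Tamlio and Rhozor, Luntor is earned (Rule 4).
No rule produces Paxkel, and it is not given.
No rule produces Dorpax, and it is not given.
Jorbry would need Paxkel (Rule 1), but Paxkel is never earned.
Tamlio: reached.
Luntor: reached.
Pelule would need Dorpax (Rule 3), but Dorpax is never earned.
Reached: Tamlio and Luntor — 2 of the 6.

2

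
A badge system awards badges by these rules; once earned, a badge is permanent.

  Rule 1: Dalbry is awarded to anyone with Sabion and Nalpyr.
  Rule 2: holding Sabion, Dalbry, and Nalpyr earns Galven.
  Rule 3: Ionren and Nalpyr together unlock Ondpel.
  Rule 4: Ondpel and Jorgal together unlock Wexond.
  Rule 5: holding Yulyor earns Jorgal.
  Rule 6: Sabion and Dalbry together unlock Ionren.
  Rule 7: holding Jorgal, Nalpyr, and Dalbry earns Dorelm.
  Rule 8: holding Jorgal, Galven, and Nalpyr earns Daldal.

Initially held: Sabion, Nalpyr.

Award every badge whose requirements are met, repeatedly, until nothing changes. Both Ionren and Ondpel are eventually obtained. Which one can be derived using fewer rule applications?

Ionren: With Sabion and Nalpyr, Dalbry is earned (Rule 1). With Sabion and Dalbry, Ionren is earned (Rule 6). [2 rule applications]
Ondpel: With Sabion and Nalpyr, Dalbry is earned (Rule 1). With Sabion and Dalbry, Ionren is earned (Rule 6). With Ionren and Nalpyr, Ondpel is earned (Rule 3). [3 rule applications]
Ionren needs fewer.

Ionren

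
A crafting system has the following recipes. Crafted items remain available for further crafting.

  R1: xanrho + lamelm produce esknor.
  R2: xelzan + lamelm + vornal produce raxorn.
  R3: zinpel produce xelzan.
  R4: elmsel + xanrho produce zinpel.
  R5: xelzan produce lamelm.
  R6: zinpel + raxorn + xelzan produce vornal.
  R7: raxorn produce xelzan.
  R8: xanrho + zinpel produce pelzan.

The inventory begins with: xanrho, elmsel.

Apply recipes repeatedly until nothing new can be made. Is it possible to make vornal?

No

vornal would need zinpel, raxorn, and xelzan (R6), but raxorn is never obtained.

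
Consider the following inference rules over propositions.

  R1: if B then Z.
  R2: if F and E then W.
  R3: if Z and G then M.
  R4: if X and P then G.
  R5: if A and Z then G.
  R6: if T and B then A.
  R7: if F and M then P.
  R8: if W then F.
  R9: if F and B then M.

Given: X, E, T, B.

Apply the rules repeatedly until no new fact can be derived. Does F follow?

F would need W (R8), but W is never established.

No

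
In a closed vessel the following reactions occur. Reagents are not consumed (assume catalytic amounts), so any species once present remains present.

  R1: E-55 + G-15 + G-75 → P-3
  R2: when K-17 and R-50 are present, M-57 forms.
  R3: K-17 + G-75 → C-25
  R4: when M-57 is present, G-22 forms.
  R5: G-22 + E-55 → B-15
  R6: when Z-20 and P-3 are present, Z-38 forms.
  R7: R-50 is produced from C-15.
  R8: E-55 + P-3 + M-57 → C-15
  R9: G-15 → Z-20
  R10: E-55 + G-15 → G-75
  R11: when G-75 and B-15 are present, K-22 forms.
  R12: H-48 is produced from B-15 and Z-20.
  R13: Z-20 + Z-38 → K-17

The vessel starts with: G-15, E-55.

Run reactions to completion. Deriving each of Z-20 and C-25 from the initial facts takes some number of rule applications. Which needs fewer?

Z-20

Z-20: G-15 present → Z-20 forms (R9). [1 rule application]
C-25: G-15 present → Z-20 forms (R9). E-55 and G-15 present → G-75 forms (R10). E-55, G-15, and G-75 present → P-3 forms (R1). Z-20 and P-3 present → Z-38 forms (R6). Z-20 and Z-38 present → K-17 forms (R13). K-17 and G-75 present → C-25 forms (R3). [6 rule applications]
Z-20 needs fewer.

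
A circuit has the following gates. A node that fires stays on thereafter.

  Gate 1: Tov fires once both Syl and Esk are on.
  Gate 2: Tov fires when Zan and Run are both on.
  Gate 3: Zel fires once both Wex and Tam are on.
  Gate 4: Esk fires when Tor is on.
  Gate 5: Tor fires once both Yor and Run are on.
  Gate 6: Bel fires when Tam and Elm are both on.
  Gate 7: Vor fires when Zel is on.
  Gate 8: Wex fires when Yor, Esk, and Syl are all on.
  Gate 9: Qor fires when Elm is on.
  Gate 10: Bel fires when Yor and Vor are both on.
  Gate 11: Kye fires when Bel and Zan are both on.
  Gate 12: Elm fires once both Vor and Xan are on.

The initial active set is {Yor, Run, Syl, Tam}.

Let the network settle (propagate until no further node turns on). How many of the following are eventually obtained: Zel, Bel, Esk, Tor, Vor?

5

Yor and Run are on, so Tor fires (Gate 5).
Gate 4: Tor on → Esk on.
Yor, Esk, and Syl are on, so Wex fires (Gate 8).
Wex and Tam are on, so Zel fires (Gate 3).
Zel is on, so Vor fires (Gate 7).
Yor and Vor are on, so Bel fires (Gate 10).
Zel: reached.
Bel: reached.
Esk: reached.
Tor: reached.
Vor: reached.
All 5 are reached.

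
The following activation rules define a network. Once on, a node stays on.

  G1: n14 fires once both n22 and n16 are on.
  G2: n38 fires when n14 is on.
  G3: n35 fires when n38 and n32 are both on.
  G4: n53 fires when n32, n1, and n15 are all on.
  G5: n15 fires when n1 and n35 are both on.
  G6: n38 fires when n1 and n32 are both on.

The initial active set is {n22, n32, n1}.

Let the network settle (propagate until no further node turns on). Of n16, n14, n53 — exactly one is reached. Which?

n1 and n32 are on, so n38 fires (G6).
G3: n38 and n32 on → n35 on.
n1 and n35 are on, so n15 fires (G5).
G4: n32, n1, and n15 on → n53 on.
n14 would need n22 and n16 (G1), but n16 never turns on. No rule produces n16, and it is not given.

n53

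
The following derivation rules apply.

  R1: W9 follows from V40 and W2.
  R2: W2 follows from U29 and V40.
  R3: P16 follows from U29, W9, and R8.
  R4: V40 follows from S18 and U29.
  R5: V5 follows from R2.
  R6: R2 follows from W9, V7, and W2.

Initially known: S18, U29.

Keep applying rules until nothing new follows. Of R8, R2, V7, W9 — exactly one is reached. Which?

W9

S18 and U29 hold, so V40 follows (R4).
From U29 and V40, R2 gives W2.
From V40 and W2, R1 gives W9.
No rule produces R8, and it is not given. No rule produces V7, and it is not given. R2 would need W9, V7, and W2 (R6), but V7 is never established.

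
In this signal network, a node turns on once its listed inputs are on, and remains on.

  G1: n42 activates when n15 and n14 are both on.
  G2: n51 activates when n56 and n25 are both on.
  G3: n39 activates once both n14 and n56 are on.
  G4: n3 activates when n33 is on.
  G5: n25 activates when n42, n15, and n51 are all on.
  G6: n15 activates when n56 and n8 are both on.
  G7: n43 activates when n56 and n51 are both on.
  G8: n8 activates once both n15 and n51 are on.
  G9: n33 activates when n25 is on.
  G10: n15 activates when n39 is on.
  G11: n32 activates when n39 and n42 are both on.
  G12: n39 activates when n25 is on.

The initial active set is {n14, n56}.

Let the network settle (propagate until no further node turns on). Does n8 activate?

n8 would need n15 and n51 (G8), but n51 never turns on.

No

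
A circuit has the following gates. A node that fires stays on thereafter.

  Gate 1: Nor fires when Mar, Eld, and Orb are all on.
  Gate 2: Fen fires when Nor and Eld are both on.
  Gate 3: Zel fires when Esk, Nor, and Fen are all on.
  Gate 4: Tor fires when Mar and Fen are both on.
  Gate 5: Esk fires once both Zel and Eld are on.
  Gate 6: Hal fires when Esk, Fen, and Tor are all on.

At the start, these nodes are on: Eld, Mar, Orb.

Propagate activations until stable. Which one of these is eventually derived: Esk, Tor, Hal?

Mar, Eld, and Orb are on, so Nor fires (Gate 1).
Nor and Eld are on, so Fen fires (Gate 2).
Mar and Fen are on, so Tor fires (Gate 4).
Esk would need Zel and Eld (Gate 5), but Zel never turns on. Hal would need Esk, Fen, and Tor (Gate 6), but Esk never turns on.

Tor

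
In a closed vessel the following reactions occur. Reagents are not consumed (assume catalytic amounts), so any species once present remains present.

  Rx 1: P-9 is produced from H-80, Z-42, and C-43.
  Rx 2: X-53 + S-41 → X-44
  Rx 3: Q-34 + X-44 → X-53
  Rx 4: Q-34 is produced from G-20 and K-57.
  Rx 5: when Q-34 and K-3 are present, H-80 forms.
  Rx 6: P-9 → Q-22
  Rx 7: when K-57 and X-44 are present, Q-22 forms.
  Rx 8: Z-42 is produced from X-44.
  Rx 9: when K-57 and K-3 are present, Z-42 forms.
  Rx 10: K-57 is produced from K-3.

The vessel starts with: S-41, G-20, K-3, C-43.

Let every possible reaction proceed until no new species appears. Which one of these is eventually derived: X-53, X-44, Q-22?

K-3 present → K-57 forms (Rx 10).
K-57 and K-3 present → Z-42 forms (Rx 9).
G-20 and K-57 present → Q-34 forms (Rx 4).
Q-34 and K-3 present → H-80 forms (Rx 5).
H-80, Z-42, and C-43 present → P-9 forms (Rx 1).
P-9 present → Q-22 forms (Rx 6).
X-53 would need Q-34 and X-44 (Rx 3), but X-44 never forms. X-44 would need X-53 and S-41 (Rx 2), but X-53 never forms.

Q-22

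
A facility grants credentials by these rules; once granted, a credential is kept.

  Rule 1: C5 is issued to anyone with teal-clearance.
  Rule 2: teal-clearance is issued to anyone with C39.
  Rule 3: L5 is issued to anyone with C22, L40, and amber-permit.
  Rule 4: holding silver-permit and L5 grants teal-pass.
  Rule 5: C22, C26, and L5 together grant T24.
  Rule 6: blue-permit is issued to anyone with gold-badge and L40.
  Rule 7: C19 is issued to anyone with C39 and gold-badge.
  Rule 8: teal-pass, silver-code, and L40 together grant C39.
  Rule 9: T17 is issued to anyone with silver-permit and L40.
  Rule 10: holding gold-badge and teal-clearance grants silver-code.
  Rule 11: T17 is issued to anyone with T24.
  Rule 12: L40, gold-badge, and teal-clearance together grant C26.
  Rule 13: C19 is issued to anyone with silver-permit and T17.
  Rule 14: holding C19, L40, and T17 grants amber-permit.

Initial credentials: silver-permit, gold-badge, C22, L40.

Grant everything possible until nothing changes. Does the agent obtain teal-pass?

Holding silver-permit and L40 grants T17 (Rule 9).
Holding silver-permit and T17 grants C19 (Rule 13).
Holding C19, L40, and T17 grants amber-permit (Rule 14).
Holding C22, L40, and amber-permit grants L5 (Rule 3).
Holding silver-permit and L5 grants teal-pass (Rule 4).

Yes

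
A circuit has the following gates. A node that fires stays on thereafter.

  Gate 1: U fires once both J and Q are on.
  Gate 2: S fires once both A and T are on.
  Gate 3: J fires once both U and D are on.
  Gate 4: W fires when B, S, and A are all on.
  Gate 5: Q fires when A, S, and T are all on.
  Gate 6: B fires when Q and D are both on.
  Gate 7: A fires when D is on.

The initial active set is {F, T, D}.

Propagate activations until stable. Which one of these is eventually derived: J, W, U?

D is on, so A fires (Gate 7).
Gate 2: A and T on → S on.
A, S, and T are on, so Q fires (Gate 5).
Gate 6: Q and D on → B on.
Gate 4: B, S, and A on → W on.
U would need J and Q (Gate 1), but J never turns on. J would need U and D (Gate 3), but U never turns on.

W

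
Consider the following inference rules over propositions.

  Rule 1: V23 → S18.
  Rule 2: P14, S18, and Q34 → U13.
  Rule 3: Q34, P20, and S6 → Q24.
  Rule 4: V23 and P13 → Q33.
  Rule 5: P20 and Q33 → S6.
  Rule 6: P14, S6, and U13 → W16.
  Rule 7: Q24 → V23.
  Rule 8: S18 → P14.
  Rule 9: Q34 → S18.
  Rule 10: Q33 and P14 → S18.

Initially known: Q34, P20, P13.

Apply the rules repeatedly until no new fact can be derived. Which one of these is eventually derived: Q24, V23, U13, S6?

U13

From Q34, Rule 9 gives S18.
From S18, Rule 8 gives P14.
P14, S18, and Q34 hold, so U13 follows (Rule 2).
V23 would need Q24 (Rule 7), but Q24 is never established. S6 would need P20 and Q33 (Rule 5), but Q33 is never established. Q24 would need Q34, P20, and S6 (Rule 3), but S6 is never established.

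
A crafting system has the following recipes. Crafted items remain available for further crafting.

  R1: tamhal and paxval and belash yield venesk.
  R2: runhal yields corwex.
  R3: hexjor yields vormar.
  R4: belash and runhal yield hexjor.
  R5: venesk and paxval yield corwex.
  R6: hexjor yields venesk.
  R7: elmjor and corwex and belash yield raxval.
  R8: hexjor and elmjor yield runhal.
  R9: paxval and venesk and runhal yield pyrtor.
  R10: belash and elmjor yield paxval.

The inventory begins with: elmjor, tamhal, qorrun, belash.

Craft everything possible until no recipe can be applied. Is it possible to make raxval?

Using R10, belash and elmjor make paxval.
Using R1, tamhal, paxval, and belash make venesk.
Using R5, venesk and paxval make corwex.
Using R7, elmjor, corwex, and belash make raxval.

Yes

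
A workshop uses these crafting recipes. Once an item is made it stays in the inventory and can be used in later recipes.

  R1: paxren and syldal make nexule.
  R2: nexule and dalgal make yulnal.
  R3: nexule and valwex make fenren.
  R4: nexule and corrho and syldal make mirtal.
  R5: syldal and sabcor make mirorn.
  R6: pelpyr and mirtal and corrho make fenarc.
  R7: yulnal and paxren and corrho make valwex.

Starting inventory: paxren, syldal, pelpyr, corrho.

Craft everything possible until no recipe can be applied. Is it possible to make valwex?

No

valwex would need yulnal, paxren, and corrho (R7), but yulnal is never obtained.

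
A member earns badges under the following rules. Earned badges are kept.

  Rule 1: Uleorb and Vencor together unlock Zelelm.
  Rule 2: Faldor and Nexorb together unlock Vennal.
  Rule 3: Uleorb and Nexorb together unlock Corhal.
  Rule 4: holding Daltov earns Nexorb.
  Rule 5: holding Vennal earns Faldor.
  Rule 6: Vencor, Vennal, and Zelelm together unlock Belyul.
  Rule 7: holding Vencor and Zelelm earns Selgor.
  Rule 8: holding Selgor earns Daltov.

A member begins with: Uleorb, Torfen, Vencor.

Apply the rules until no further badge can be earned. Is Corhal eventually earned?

With Uleorb and Vencor, Zelelm is earned (Rule 1).
With Vencor and Zelelm, Selgor is earned (Rule 7).
With Selgor, Daltov is earned (Rule 8).
With Daltov, Nexorb is earned (Rule 4).
With Uleorb and Nexorb, Corhal is earned (Rule 3).

Yes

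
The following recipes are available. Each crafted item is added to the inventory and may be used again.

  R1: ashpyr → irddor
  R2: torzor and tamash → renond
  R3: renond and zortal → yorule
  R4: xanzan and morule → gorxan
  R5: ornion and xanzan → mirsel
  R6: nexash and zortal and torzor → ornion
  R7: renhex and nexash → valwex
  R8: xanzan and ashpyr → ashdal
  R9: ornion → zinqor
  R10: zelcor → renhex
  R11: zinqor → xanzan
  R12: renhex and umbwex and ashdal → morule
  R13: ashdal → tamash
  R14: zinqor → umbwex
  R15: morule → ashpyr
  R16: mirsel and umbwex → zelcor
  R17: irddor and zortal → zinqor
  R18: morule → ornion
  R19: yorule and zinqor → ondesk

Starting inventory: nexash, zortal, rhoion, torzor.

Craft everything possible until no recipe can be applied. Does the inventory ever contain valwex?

Yes

nexash and zortal and torzor → ornion (R6).
ornion → zinqor (R9).
zinqor → umbwex (R14).
zinqor → xanzan (R11).
Using R5, ornion and xanzan make mirsel.
Using R16, mirsel and umbwex make zelcor.
zelcor → renhex (R10).
renhex and nexash → valwex (R7).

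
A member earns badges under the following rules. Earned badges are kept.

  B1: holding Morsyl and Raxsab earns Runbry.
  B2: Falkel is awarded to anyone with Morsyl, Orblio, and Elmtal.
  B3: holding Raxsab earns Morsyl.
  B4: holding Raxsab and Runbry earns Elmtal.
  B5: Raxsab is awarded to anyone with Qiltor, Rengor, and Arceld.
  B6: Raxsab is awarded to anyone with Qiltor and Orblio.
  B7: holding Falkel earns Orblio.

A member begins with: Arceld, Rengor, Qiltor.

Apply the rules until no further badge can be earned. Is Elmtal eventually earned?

Yes

With Qiltor, Rengor, and Arceld, Raxsab is earned (B5).
With Raxsab, Morsyl is earned (B3).
With Morsyl and Raxsab, Runbry is earned (B1).
With Raxsab and Runbry, Elmtal is earned (B4).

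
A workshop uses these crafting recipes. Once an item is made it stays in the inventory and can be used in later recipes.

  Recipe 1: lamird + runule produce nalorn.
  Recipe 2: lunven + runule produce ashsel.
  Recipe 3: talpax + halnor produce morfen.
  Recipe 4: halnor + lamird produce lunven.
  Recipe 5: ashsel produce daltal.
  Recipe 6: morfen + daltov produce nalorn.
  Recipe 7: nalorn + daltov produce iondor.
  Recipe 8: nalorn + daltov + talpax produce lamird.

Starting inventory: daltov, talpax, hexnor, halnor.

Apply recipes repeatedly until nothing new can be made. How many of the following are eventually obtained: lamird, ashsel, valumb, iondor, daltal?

talpax + halnor → morfen (Recipe 3).
Using Recipe 6, morfen and daltov make nalorn.
nalorn + daltov → iondor (Recipe 7).
nalorn + daltov + talpax → lamird (Recipe 8).
lamird: reached.
ashsel would need lunven and runule (Recipe 2), but runule is never obtained.
No rule produces valumb, and it is not given.
iondor: reached.
daltal would need ashsel (Recipe 5), but ashsel is never obtained.
Reached: lamird and iondor — 2 of the 5.

2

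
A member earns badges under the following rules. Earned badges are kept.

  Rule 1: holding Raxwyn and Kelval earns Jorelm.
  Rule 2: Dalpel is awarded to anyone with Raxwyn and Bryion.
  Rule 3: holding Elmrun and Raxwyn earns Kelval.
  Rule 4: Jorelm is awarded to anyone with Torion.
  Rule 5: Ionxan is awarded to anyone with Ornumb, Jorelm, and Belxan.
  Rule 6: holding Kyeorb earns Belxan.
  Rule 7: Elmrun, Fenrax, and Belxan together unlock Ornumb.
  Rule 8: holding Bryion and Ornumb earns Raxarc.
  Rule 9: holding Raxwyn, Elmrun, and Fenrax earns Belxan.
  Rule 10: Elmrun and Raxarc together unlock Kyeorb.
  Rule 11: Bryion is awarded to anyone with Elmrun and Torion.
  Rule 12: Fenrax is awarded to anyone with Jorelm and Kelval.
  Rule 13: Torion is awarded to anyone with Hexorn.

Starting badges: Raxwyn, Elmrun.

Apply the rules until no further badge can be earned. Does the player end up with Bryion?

Bryion would need Elmrun and Torion (Rule 11), but Torion is never earned.

No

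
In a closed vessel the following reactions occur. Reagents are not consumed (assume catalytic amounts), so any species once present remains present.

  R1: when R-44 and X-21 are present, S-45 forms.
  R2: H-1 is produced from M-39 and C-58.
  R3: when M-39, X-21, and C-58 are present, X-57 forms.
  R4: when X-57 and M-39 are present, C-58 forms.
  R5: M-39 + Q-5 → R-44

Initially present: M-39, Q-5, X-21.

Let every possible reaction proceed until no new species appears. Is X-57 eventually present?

X-57 would need M-39, X-21, and C-58 (R3), but C-58 never forms.

No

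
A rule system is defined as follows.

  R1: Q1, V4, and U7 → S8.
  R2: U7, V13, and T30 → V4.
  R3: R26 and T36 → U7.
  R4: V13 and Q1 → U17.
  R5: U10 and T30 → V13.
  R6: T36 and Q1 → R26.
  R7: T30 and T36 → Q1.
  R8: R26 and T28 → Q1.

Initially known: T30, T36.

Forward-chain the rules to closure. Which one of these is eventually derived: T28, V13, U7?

U7

From T30 and T36, R7 gives Q1.
T36 and Q1 hold, so R26 follows (R6).
R26 and T36 hold, so U7 follows (R3).
No rule produces T28, and it is not given. V13 would need U10 and T30 (R5), but U10 is never established.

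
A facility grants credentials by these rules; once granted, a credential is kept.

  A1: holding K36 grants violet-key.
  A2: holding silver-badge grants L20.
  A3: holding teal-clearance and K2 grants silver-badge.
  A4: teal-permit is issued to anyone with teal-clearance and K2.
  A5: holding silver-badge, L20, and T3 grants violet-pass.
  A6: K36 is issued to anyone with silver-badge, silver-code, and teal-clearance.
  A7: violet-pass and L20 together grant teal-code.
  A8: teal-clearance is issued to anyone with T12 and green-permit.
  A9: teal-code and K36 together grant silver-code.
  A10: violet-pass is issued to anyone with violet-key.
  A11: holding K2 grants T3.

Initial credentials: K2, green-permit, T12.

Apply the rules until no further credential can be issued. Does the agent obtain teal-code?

Holding K2 grants T3 (A11).
Holding T12 and green-permit grants teal-clearance (A8).
Holding teal-clearance and K2 grants silver-badge (A3).
Holding silver-badge grants L20 (A2).
Holding silver-badge, L20, and T3 grants violet-pass (A5).
Holding violet-pass and L20 grants teal-code (A7).

Yes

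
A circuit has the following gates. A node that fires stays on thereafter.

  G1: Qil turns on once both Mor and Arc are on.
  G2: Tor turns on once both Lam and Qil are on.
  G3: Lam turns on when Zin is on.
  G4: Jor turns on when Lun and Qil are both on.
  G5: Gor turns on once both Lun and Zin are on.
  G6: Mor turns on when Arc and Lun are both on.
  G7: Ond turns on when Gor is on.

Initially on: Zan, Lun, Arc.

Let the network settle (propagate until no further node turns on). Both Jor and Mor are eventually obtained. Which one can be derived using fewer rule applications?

Mor

Mor: Arc and Lun are on, so Mor turns on (G6). [1 rule application]
Jor: Arc and Lun are on, so Mor turns on (G6). G1: Mor and Arc on → Qil on. Lun and Qil are on, so Jor turns on (G4). [3 rule applications]
Mor needs fewer.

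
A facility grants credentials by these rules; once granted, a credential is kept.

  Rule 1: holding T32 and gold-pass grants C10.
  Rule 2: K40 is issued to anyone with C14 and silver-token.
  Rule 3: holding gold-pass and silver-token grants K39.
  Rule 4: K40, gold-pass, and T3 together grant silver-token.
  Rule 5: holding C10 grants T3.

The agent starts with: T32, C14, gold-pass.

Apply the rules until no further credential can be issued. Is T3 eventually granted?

Holding T32 and gold-pass grants C10 (Rule 1).
Holding C10 grants T3 (Rule 5).

Yes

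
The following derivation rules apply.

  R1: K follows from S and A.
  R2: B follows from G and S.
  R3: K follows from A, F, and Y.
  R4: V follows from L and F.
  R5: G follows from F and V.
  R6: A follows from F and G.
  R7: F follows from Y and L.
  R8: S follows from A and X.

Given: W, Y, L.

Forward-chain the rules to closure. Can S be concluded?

No

S would need A and X (R8), but X is never established.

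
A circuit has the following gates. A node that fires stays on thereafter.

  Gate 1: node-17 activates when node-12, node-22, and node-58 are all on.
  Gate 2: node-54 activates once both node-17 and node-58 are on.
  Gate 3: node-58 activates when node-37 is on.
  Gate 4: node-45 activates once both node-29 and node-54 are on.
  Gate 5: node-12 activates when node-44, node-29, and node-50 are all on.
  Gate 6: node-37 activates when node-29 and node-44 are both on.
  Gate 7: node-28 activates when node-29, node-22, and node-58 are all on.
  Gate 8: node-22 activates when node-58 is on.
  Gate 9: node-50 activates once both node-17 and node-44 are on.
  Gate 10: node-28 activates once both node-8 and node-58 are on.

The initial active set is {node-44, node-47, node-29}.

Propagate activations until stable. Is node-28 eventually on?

Gate 6: node-29 and node-44 on → node-37 on.
node-37 is on, so node-58 activates (Gate 3).
Gate 8: node-58 on → node-22 on.
node-29, node-22, and node-58 are on, so node-28 activates (Gate 7).

Yes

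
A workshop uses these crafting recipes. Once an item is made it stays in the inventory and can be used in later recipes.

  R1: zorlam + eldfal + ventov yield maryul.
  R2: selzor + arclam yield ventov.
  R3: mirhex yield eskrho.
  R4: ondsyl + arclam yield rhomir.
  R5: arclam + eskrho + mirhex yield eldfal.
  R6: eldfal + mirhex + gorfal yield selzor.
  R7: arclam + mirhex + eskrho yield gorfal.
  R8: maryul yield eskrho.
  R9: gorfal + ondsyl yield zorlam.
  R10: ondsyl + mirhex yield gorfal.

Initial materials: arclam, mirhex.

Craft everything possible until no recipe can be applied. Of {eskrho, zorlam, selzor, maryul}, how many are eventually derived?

mirhex → eskrho (R3).
arclam + eskrho + mirhex → eldfal (R5).
Using R7, arclam, mirhex, and eskrho make gorfal.
Using R6, eldfal, mirhex, and gorfal make selzor.
eskrho: reached.
zorlam would need gorfal and ondsyl (R9), but ondsyl is never obtained.
selzor: reached.
maryul would need zorlam, eldfal, and ventov (R1), but zorlam is never obtained.
Reached: eskrho and selzor — 2 of the 4.

2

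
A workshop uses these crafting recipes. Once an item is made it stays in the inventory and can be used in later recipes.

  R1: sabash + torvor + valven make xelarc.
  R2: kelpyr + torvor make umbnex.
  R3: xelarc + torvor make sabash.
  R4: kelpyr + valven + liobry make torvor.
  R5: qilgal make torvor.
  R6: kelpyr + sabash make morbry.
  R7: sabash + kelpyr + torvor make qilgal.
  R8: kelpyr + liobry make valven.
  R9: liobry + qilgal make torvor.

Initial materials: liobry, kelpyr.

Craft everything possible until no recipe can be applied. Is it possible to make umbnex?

Using R8, kelpyr and liobry make valven.
kelpyr + valven + liobry → torvor (R4).
kelpyr + torvor → umbnex (R2).

Yes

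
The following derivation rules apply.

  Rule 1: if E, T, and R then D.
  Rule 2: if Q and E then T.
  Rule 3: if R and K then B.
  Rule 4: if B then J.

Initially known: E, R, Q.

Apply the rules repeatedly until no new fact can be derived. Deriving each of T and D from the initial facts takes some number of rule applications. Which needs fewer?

T

T: From Q and E, Rule 2 gives T. [1 rule application]
D: From Q and E, Rule 2 gives T. From E, T, and R, Rule 1 gives D. [2 rule applications]
T needs fewer.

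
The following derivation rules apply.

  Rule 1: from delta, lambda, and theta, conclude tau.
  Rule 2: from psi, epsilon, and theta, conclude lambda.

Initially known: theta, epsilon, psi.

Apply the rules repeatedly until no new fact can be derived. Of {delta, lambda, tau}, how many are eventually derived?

psi, epsilon, and theta hold, so lambda follows (Rule 2).
No rule produces delta, and it is not given.
lambda: reached.
tau would need delta, lambda, and theta (Rule 1), but delta is never established.
Reached: lambda — 1 of the 3.

1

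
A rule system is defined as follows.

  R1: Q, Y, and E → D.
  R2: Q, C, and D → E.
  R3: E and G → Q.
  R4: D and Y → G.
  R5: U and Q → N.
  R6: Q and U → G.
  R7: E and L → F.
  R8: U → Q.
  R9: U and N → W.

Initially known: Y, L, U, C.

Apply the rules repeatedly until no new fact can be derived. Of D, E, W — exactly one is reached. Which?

W

From U, R8 gives Q.
U and Q hold, so N follows (R5).
From U and N, R9 gives W.
E would need Q, C, and D (R2), but D is never established. D would need Q, Y, and E (R1), but E is never established.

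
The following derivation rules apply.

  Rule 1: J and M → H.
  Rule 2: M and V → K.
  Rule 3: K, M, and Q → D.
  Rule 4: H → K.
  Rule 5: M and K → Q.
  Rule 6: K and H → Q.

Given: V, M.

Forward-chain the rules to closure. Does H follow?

No

H would need J and M (Rule 1), but J is never established.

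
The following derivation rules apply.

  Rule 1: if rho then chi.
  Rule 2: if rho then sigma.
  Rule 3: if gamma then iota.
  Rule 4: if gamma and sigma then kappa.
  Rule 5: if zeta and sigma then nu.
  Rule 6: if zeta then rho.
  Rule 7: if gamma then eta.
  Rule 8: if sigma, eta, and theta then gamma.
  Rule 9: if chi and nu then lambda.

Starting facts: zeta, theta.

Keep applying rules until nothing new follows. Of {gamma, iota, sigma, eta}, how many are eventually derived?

From zeta, Rule 6 gives rho.
From rho, Rule 2 gives sigma.
gamma would need sigma, eta, and theta (Rule 8), but eta is never established.
iota would need gamma (Rule 3), but gamma is never established.
sigma: reached.
eta would need gamma (Rule 7), but gamma is never established.
Reached: sigma — 1 of the 4.

1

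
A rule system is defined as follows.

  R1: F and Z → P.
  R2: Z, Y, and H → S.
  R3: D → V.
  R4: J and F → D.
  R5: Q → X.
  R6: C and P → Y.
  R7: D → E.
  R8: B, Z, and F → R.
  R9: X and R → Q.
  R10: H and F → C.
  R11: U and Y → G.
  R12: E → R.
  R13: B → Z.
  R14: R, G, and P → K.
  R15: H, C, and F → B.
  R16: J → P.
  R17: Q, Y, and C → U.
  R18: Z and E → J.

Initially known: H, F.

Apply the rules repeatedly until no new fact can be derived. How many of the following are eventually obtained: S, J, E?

H and F hold, so C follows (R10).
From H, C, and F, R15 gives B.
B holds, so Z follows (R13).
F and Z hold, so P follows (R1).
C and P hold, so Y follows (R6).
From Z, Y, and H, R2 gives S.
S: reached.
J would need Z and E (R18), but E is never established.
E would need D (R7), but D is never established.
Reached: S — 1 of the 3.

1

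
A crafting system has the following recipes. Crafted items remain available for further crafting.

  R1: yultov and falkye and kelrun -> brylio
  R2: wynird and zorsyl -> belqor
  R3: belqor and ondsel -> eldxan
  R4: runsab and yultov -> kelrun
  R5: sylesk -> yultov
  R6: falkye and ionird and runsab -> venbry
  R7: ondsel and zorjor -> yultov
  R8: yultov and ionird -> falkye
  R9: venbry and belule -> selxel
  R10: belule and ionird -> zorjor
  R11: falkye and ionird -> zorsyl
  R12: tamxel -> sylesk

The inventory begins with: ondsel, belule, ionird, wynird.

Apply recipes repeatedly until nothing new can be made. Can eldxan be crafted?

Yes

belule and ionird -> zorjor (R10).
ondsel and zorjor -> yultov (R7).
Using R8, yultov and ionird make falkye.
falkye and ionird -> zorsyl (R11).
wynird and zorsyl -> belqor (R2).
Using R3, belqor and ondsel make eldxan.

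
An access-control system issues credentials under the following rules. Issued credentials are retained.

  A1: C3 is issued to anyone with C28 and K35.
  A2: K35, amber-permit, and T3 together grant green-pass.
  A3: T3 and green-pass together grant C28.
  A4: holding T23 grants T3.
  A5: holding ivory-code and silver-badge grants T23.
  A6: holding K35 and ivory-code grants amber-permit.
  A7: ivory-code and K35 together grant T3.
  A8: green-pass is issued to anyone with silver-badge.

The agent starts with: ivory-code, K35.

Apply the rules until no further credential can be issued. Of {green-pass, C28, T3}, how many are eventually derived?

3

Holding ivory-code and K35 grants T3 (A7).
Holding K35 and ivory-code grants amber-permit (A6).
Holding K35, amber-permit, and T3 grants green-pass (A2).
Holding T3 and green-pass grants C28 (A3).
green-pass: reached.
C28: reached.
T3: reached.
All 3 are reached.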